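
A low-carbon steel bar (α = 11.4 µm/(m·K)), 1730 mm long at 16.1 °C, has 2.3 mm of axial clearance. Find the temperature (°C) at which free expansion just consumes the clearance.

133 °C

α·L₀·ΔT = 2.3 mm ⇒ ΔT = 2.3 / (11.4×10⁻⁶ × 1730.0) = 116.6 K.
T = 16.1 + 116.6 = 132.7 °C.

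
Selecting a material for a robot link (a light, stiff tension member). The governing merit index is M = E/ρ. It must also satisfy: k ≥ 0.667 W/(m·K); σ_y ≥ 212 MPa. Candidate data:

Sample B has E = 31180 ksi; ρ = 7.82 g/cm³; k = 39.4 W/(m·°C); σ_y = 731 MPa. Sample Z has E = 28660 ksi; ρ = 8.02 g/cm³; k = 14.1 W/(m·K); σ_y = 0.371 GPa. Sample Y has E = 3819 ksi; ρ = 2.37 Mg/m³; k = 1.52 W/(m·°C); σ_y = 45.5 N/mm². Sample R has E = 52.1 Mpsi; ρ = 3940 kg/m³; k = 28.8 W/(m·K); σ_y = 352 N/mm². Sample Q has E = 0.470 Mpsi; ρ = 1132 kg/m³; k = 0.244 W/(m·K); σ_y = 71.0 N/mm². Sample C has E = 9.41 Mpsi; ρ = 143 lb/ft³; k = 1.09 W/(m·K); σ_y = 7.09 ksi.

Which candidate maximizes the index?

Screen on constraints: k ≥ 0.667 W/(m·K); σ_y ≥ 212 MPa. Survivors: sample B, sample Z, sample R.
Putting every candidate on a common basis:
  sample B: E = 215.0 GPa, ρ = 7820 kg/m³
  sample Z: E = 197.6 GPa, ρ = 8020 kg/m³
  sample R: E = 359.2 GPa, ρ = 3940 kg/m³
  sample R: M = 91.2 MN·m/kg
  sample B: M = 27.5 MN·m/kg
  sample Z: M = 24.6 MN·m/kg
Highest index: sample R.

sample R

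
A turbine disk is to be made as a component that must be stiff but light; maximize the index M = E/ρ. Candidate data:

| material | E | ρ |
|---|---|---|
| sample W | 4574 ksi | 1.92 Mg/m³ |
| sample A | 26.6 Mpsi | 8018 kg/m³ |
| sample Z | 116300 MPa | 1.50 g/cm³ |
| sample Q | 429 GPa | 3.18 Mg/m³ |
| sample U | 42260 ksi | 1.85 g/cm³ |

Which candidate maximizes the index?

Convert each candidate to consistent units, then evaluate M:
  sample W: E = 31.54 GPa, ρ = 1920 kg/m³
  sample A: E = 183.4 GPa, ρ = 8018 kg/m³
  sample Z: E = 116.3 GPa, ρ = 1500 kg/m³
  sample Q: E = 429.0 GPa, ρ = 3180 kg/m³
  sample U: E = 291.4 GPa, ρ = 1850 kg/m³
  sample U: M = 157 MN·m/kg
  sample Q: M = 135 MN·m/kg
  sample Z: M = 77.5 MN·m/kg
  sample A: M = 22.9 MN·m/kg
  sample W: M = 16.4 MN·m/kg
Sample U has the largest M.

sample U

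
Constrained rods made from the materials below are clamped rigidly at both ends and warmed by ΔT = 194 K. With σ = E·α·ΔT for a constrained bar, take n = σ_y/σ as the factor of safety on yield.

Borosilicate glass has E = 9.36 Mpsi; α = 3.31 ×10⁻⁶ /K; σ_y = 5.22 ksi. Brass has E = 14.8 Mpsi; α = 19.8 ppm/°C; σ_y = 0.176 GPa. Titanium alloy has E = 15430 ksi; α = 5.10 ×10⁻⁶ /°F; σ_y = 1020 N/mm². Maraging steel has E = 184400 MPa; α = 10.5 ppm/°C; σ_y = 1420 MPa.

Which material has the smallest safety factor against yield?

Per material, after unit conversion:
  borosilicate glass: E = 64.53, α = 3.31, σ_y = 35.99 → σ = 41.4 MPa, n = 0.868
  brass: E = 102.0, α = 19.8, σ_y = 176.0 → σ = 392 MPa, n = 0.449
  titanium alloy: E = 106.4, α = 9.18, σ_y = 1020 → σ = 189 MPa, n = 5.38
  maraging steel: E = 184.4, α = 10.5, σ_y = 1420 → σ = 376 MPa, n = 3.78
Smallest n: brass with n = 0.449.

brass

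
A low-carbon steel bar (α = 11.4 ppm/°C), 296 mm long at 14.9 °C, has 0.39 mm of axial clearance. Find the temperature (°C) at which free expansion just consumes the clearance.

130 °C

α·L₀·ΔT = 0.39 mm ⇒ ΔT = 0.39 / (11.4×10⁻⁶ × 296.0) = 115.6 K.
T = 14.9 + 115.6 = 130.5 °C.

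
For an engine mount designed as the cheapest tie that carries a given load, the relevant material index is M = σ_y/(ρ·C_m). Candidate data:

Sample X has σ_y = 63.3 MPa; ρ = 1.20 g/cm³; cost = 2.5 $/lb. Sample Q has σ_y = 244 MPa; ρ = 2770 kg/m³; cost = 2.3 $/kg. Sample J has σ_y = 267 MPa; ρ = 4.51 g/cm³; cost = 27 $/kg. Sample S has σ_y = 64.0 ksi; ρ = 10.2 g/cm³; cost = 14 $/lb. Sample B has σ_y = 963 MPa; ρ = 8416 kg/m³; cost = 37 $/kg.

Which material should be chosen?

sample Q

Normalizing units and computing the index:
  sample X: σ_y = 63.30 MPa, ρ = 1200 kg/m³, cost = 5.511 $/kg
  sample Q: σ_y = 244.0 MPa, ρ = 2770 kg/m³, cost = 2.300 $/kg
  sample J: σ_y = 267.0 MPa, ρ = 4510 kg/m³, cost = 27.00 $/kg
  sample S: σ_y = 441.3 MPa, ρ = 10200 kg/m³, cost = 30.86 $/kg
  sample B: σ_y = 963.0 MPa, ρ = 8416 kg/m³, cost = 37.00 $/kg
  sample Q: M = 38.3 kN·m per $
  sample X: M = 9.57 kN·m per $
  sample B: M = 3.09 kN·m per $
  sample J: M = 2.19 kN·m per $
  sample S: M = 1.40 kN·m per $
The maximum is for sample Q.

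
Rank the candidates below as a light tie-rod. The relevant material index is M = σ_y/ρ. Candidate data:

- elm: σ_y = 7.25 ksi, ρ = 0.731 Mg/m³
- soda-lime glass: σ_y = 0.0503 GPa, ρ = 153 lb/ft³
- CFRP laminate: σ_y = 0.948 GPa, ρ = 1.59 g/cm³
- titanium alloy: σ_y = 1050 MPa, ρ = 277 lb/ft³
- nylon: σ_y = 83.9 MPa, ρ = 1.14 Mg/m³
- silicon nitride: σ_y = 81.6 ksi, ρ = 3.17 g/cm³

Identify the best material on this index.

Normalizing units and computing the index:
  elm: σ_y = 49.99 MPa, ρ = 731.0 kg/m³
  soda-lime glass: σ_y = 50.30 MPa, ρ = 2451 kg/m³
  CFRP laminate: σ_y = 948.0 MPa, ρ = 1590 kg/m³
  titanium alloy: σ_y = 1050 MPa, ρ = 4437 kg/m³
  nylon: σ_y = 83.90 MPa, ρ = 1140 kg/m³
  silicon nitride: σ_y = 562.6 MPa, ρ = 3170 kg/m³
  CFRP laminate: M = 596 kN·m/kg
  titanium alloy: M = 237 kN·m/kg
  silicon nitride: M = 177 kN·m/kg
  nylon: M = 73.6 kN·m/kg
  elm: M = 68.4 kN·m/kg
  soda-lime glass: M = 20.5 kN·m/kg
CFRP laminate has the largest M.

CFRP laminate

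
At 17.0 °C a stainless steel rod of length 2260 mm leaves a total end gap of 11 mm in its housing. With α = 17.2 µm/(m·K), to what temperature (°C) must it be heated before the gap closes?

300 °C

α·L₀·ΔT = 11.0 mm ⇒ ΔT = 11.0 / (17.2×10⁻⁶ × 2260.0) = 283.0 K.
T = 17.0 + 283.0 = 300.0 °C.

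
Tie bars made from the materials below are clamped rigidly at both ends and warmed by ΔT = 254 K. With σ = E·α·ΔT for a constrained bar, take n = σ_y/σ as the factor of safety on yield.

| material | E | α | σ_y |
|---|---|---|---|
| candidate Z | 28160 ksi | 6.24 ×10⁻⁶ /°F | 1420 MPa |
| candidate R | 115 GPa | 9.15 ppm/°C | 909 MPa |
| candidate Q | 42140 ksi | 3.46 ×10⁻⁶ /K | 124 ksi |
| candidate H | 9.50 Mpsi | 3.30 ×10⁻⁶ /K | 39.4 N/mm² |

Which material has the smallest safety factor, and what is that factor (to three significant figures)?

Per material, after unit conversion:
  candidate Z: E = 194.2, α = 11.2, σ_y = 1420 → σ = 554 MPa, n = 2.56
  candidate R: E = 115.0, α = 9.15, σ_y = 909.0 → σ = 267 MPa, n = 3.40
  candidate Q: E = 290.5, α = 3.46, σ_y = 855.0 → σ = 255 MPa, n = 3.35
  candidate H: E = 65.50, α = 3.30, σ_y = 39.40 → σ = 54.9 MPa, n = 0.718
Smallest n: candidate H with n = 0.718.

candidate H, n = 0.718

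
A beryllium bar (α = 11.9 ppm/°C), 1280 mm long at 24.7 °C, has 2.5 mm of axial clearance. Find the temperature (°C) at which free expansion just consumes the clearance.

189 °C

α·L₀·ΔT = 2.5 mm ⇒ ΔT = 2.5 / (11.9×10⁻⁶ × 1280.0) = 164.1 K.
T = 24.7 + 164.1 = 188.8 °C.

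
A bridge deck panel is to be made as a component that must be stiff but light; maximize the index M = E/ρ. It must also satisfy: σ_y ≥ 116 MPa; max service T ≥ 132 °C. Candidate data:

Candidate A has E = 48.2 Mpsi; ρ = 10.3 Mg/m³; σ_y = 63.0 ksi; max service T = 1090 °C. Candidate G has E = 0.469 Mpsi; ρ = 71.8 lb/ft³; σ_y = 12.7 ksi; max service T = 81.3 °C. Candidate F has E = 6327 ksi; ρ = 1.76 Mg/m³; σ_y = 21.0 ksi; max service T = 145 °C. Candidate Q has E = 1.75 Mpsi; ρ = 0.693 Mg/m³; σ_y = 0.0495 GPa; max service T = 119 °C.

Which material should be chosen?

Screen on constraints: σ_y ≥ 116 MPa; max service T ≥ 132 °C. Survivors: candidate A, candidate F.
After converting to SI:
  candidate A: E = 332.3 GPa, ρ = 10300 kg/m³
  candidate F: E = 43.62 GPa, ρ = 1760 kg/m³
  candidate A: M = 32.3 MN·m/kg
  candidate F: M = 24.8 MN·m/kg
The maximum is for candidate A.

candidate A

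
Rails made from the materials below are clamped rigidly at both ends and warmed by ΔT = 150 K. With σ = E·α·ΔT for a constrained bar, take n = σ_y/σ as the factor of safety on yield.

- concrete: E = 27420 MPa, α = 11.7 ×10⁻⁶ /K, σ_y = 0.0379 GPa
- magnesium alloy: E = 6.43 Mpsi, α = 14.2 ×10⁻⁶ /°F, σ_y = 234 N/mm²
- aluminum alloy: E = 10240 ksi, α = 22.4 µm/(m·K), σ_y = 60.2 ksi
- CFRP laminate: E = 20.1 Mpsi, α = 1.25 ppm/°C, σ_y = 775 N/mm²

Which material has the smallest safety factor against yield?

Converting E to GPa, α to ×10⁻⁶/K, σ_y to MPa, then σ and n for each:
  concrete: E = 27.42, α = 11.7, σ_y = 37.90 → σ = 48.1 MPa, n = 0.788
  magnesium alloy: E = 44.33, α = 25.6, σ_y = 234.0 → σ = 170 MPa, n = 1.38
  aluminum alloy: E = 70.60, α = 22.4, σ_y = 415.1 → σ = 237 MPa, n = 1.75
  CFRP laminate: E = 138.6, α = 1.25, σ_y = 775.0 → σ = 26.0 MPa, n = 29.8
The minimum is concrete at n = 0.788.

concrete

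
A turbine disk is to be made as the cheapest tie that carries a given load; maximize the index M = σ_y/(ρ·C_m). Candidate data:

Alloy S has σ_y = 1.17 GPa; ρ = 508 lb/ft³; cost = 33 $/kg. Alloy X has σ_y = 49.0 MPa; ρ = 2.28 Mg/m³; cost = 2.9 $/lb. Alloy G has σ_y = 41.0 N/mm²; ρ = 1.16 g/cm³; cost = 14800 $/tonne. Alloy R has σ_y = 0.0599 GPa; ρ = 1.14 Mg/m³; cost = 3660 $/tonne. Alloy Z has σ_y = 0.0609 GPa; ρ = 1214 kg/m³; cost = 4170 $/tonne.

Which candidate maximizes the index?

After converting to SI:
  alloy S: σ_y = 1170 MPa, ρ = 8137 kg/m³, cost = 33.00 $/kg
  alloy X: σ_y = 49.00 MPa, ρ = 2280 kg/m³, cost = 6.393 $/kg
  alloy G: σ_y = 41.00 MPa, ρ = 1160 kg/m³, cost = 14.80 $/kg
  alloy R: σ_y = 59.90 MPa, ρ = 1140 kg/m³, cost = 3.660 $/kg
  alloy Z: σ_y = 60.90 MPa, ρ = 1214 kg/m³, cost = 4.170 $/kg
  alloy R: M = 14.4 kN·m per $
  alloy Z: M = 12.0 kN·m per $
  alloy S: M = 4.36 kN·m per $
  alloy X: M = 3.36 kN·m per $
  alloy G: M = 2.39 kN·m per $
Highest index: alloy R.

alloy R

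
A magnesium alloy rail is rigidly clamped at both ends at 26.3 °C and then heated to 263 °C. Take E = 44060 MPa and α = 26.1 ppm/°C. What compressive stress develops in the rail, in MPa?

E = 44060 MPa = 44.06 GPa.
ΔT = 236.7 K. Constrained thermal stress σ = E·α·ΔT = 44.06×10³ MPa × 26.1×10⁻⁶ × 236.7 = 272 MPa (compressive).

272 MPa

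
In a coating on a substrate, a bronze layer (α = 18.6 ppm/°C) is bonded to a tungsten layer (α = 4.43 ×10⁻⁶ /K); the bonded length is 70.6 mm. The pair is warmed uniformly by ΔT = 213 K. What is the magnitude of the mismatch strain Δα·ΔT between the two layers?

Δα = |18.6 − 4.43|×10⁻⁶/K = 14.2×10⁻⁶/K.
Mismatch strain = Δα·ΔT = 14.2×10⁻⁶ × 213.0 = 3.02×10⁻³.

3.02×10⁻³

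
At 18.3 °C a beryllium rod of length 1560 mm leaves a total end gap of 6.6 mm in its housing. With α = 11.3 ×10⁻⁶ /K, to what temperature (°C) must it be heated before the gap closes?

393 °C

α·L₀·ΔT = 6.6 mm ⇒ ΔT = 6.6 / (11.3×10⁻⁶ × 1560.0) = 374.4 K.
T = 18.3 + 374.4 = 392.7 °C.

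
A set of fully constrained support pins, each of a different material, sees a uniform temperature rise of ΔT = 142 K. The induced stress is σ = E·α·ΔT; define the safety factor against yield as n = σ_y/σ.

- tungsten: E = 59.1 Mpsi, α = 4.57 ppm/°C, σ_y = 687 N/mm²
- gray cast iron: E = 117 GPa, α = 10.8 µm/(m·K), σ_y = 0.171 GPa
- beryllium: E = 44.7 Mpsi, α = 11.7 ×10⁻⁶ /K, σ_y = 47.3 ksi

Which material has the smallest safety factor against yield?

With everything in SI (GPa, ×10⁻⁶/K, MPa):
  tungsten: E = 407.5, α = 4.57, σ_y = 687.0 → σ = 264 MPa, n = 2.60
  gray cast iron: E = 117.0, α = 10.8, σ_y = 171.0 → σ = 179 MPa, n = 0.953
  beryllium: E = 308.2, α = 11.7, σ_y = 326.1 → σ = 512 MPa, n = 0.637
Beryllium has the lowest safety factor, n = 0.637.

beryllium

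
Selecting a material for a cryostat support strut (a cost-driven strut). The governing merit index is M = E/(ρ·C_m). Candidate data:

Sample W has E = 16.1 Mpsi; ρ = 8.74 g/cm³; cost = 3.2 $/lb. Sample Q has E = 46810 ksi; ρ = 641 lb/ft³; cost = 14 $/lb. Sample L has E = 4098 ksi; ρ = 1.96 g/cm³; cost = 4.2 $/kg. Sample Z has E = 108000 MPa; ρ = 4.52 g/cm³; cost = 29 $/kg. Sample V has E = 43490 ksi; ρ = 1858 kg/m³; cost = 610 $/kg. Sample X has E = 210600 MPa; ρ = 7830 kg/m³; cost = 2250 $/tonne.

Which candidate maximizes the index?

Convert each candidate to consistent units, then evaluate M:
  sample W: E = 111.0 GPa, ρ = 8740 kg/m³, cost = 7.055 $/kg
  sample Q: E = 322.7 GPa, ρ = 10270 kg/m³, cost = 30.86 $/kg
  sample L: E = 28.25 GPa, ρ = 1960 kg/m³, cost = 4.200 $/kg
  sample Z: E = 108.0 GPa, ρ = 4520 kg/m³, cost = 29.00 $/kg
  sample V: E = 299.9 GPa, ρ = 1858 kg/m³, cost = 610.0 $/kg
  sample X: E = 210.6 GPa, ρ = 7830 kg/m³, cost = 2.250 $/kg
  sample X: M = 12.0 MN·m per $
  sample L: M = 3.43 MN·m per $
  sample W: M = 1.80 MN·m per $
  sample Q: M = 1.02 MN·m per $
  sample Z: M = 0.824 MN·m per $
  sample V: M = 0.265 MN·m per $
The maximum is for sample X.

sample X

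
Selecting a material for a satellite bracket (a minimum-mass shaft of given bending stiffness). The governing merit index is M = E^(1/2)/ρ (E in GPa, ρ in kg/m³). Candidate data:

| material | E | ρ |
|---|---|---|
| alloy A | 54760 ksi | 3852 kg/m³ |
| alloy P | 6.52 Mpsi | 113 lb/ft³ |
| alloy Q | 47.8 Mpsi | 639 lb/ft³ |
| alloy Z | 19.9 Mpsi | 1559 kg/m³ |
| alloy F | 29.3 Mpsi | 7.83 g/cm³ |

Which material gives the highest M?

Normalizing units and computing the index:
  alloy A: E = 377.6 GPa, ρ = 3852 kg/m³
  alloy P: E = 44.95 GPa, ρ = 1810 kg/m³
  alloy Q: E = 329.6 GPa, ρ = 10240 kg/m³
  alloy Z: E = 137.2 GPa, ρ = 1559 kg/m³
  alloy F: E = 202.0 GPa, ρ = 7830 kg/m³
  alloy Z: M = 7.51×10⁻³
  alloy A: M = 5.04×10⁻³
  alloy P: M = 3.70×10⁻³
  alloy F: M = 1.82×10⁻³
  alloy Q: M = 1.77×10⁻³
The maximum is for alloy Z.

alloy Z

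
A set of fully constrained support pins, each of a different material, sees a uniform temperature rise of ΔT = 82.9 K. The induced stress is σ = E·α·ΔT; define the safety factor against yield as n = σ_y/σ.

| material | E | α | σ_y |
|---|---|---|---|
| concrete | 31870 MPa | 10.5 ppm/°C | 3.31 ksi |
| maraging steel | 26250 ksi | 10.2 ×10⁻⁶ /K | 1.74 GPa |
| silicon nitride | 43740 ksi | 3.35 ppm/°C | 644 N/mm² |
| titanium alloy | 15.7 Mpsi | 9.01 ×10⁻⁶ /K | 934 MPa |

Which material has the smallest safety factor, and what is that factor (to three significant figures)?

concrete, n = 0.823

In consistent units (E in GPa, α in ×10⁻⁶/K, σ_y in MPa):
  concrete: E = 31.87, α = 10.5, σ_y = 22.82 → σ = 27.7 MPa, n = 0.823
  maraging steel: E = 181.0, α = 10.2, σ_y = 1740 → σ = 153 MPa, n = 11.4
  silicon nitride: E = 301.6, α = 3.35, σ_y = 644.0 → σ = 83.8 MPa, n = 7.69
  titanium alloy: E = 108.2, α = 9.01, σ_y = 934.0 → σ = 80.9 MPa, n = 11.6
Smallest n: concrete with n = 0.823.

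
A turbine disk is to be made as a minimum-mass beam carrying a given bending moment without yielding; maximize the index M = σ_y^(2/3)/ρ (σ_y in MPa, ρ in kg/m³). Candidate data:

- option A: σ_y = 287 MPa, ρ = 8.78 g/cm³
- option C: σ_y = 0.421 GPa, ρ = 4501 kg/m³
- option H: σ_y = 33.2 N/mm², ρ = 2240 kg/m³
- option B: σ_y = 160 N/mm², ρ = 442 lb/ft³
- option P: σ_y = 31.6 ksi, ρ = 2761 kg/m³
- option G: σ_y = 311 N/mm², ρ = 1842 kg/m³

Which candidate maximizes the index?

option G

Putting every candidate on a common basis:
  option A: σ_y = 287.0 MPa, ρ = 8780 kg/m³
  option C: σ_y = 421.0 MPa, ρ = 4501 kg/m³
  option H: σ_y = 33.20 MPa, ρ = 2240 kg/m³
  option B: σ_y = 160.0 MPa, ρ = 7080 kg/m³
  option P: σ_y = 217.9 MPa, ρ = 2761 kg/m³
  option G: σ_y = 311.0 MPa, ρ = 1842 kg/m³
  option G: M = 24.9×10⁻³
  option P: M = 13.1×10⁻³
  option C: M = 12.5×10⁻³
  option A: M = 4.96×10⁻³
  option H: M = 4.61×10⁻³
  option B: M = 4.16×10⁻³
Highest index: option G.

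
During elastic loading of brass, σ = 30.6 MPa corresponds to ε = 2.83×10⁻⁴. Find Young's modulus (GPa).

E = σ/ε = 30.6 MPa / 2.83×10⁻⁴ = 108100 MPa = 108 GPa.

108 GPa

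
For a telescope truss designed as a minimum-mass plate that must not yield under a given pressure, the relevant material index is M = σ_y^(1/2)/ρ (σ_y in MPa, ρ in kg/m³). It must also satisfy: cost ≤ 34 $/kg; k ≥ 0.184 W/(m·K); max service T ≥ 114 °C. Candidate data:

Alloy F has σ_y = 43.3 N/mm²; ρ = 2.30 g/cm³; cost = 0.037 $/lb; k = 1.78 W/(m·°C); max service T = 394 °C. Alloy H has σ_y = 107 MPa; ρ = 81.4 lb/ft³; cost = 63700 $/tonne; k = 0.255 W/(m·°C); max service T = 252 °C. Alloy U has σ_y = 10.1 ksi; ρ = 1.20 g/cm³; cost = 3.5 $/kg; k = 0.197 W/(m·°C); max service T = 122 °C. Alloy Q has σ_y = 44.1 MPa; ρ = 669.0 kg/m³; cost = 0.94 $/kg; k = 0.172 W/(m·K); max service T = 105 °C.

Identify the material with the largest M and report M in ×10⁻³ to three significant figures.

Screen on constraints: cost ≤ 34 $/kg; k ≥ 0.184 W/(m·K); max service T ≥ 114 °C. Survivors: alloy F, alloy U.
Convert each candidate to consistent units, then evaluate M:
  alloy F: σ_y = 43.30 MPa, ρ = 2300 kg/m³
  alloy U: σ_y = 69.64 MPa, ρ = 1200 kg/m³
  alloy U: M = 6.95×10⁻³
  alloy F: M = 2.86×10⁻³
Highest index: alloy U.

alloy U, M = 6.95×10⁻³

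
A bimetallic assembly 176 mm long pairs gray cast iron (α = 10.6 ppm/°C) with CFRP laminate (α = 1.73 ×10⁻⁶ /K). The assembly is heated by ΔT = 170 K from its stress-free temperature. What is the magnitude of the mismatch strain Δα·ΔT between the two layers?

Δα = |10.6 − 1.73|×10⁻⁶/K = 8.87×10⁻⁶/K.
Mismatch strain = Δα·ΔT = 8.87×10⁻⁶ × 170.0 = 1.51×10⁻³.

1.51×10⁻³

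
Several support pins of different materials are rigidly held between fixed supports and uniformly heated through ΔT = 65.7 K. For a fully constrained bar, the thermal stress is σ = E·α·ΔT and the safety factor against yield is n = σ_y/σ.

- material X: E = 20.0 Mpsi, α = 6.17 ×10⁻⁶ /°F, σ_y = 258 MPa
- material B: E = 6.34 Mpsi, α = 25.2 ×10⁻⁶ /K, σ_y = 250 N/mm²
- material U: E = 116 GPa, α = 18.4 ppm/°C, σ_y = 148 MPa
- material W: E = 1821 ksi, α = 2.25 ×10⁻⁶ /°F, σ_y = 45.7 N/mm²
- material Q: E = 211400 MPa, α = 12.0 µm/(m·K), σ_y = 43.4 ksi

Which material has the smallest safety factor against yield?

material U

Per material, after unit conversion:
  material X: E = 137.9, α = 11.1, σ_y = 258.0 → σ = 101 MPa, n = 2.56
  material B: E = 43.71, α = 25.2, σ_y = 250.0 → σ = 72.4 MPa, n = 3.45
  material U: E = 116.0, α = 18.4, σ_y = 148.0 → σ = 140 MPa, n = 1.06
  material W: E = 12.56, α = 4.05, σ_y = 45.70 → σ = 3.34 MPa, n = 13.7
  material Q: E = 211.4, α = 12.0, σ_y = 299.2 → σ = 167 MPa, n = 1.80
Material U has the lowest safety factor, n = 1.06.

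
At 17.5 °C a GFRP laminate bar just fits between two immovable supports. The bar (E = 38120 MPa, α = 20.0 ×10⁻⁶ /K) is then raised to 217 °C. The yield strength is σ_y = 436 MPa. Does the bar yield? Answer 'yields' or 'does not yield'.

E = 38120 MPa = 38.12 GPa.
ΔT = 199.5 K. Constrained thermal stress σ = E·α·ΔT = 38.12×10³ MPa × 20.0×10⁻⁶ × 199.5 = 152 MPa (compressive).
Compare to σ_y = 436 MPa: σ < σ_y, so it does not yield.

does not yield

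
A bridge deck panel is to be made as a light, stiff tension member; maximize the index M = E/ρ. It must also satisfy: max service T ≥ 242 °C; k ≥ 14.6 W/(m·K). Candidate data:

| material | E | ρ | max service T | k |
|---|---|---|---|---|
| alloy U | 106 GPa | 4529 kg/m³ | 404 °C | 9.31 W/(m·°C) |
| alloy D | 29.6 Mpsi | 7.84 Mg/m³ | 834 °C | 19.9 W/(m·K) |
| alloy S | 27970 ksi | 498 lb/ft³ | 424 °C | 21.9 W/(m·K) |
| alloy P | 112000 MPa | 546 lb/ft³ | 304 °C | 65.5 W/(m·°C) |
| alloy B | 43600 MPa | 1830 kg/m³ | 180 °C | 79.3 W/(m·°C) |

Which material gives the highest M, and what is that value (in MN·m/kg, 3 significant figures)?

alloy D, M = 26.0 MN·m/kg

Screen on constraints: max service T ≥ 242 °C; k ≥ 14.6 W/(m·K). Survivors: alloy D, alloy S, alloy P.
After converting to SI:
  alloy D: E = 204.1 GPa, ρ = 7840 kg/m³
  alloy S: E = 192.8 GPa, ρ = 7977 kg/m³
  alloy P: E = 112.0 GPa, ρ = 8746 kg/m³
  alloy D: M = 26.0 MN·m/kg
  alloy S: M = 24.2 MN·m/kg
  alloy P: M = 12.8 MN·m/kg
The maximum is for alloy D.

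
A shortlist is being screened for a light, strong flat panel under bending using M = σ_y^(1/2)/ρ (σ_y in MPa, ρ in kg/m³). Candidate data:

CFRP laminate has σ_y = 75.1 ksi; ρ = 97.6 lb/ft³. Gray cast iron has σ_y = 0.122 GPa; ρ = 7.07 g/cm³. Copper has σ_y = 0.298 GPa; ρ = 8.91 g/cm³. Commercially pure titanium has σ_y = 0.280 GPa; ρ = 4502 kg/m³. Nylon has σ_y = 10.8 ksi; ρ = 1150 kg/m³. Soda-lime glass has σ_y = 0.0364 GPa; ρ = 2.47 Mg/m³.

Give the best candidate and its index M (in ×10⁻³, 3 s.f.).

In SI units:
  CFRP laminate: σ_y = 517.8 MPa, ρ = 1563 kg/m³
  gray cast iron: σ_y = 122.0 MPa, ρ = 7070 kg/m³
  copper: σ_y = 298.0 MPa, ρ = 8910 kg/m³
  commercially pure titanium: σ_y = 280.0 MPa, ρ = 4502 kg/m³
  nylon: σ_y = 74.46 MPa, ρ = 1150 kg/m³
  soda-lime glass: σ_y = 36.40 MPa, ρ = 2470 kg/m³
  CFRP laminate: M = 14.6×10⁻³
  nylon: M = 7.50×10⁻³
  commercially pure titanium: M = 3.72×10⁻³
  soda-lime glass: M = 2.44×10⁻³
  copper: M = 1.94×10⁻³
  gray cast iron: M = 1.56×10⁻³
Highest index: CFRP laminate.

CFRP laminate, M = 14.6×10⁻³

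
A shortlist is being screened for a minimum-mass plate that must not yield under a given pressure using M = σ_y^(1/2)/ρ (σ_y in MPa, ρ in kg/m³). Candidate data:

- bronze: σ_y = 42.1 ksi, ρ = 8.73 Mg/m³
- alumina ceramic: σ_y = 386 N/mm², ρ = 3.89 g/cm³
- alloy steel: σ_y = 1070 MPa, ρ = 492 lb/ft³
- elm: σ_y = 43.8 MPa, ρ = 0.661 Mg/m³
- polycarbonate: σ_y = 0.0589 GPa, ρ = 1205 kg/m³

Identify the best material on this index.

elm

In SI units:
  bronze: σ_y = 290.3 MPa, ρ = 8730 kg/m³
  alumina ceramic: σ_y = 386.0 MPa, ρ = 3890 kg/m³
  alloy steel: σ_y = 1070 MPa, ρ = 7881 kg/m³
  elm: σ_y = 43.80 MPa, ρ = 661.0 kg/m³
  polycarbonate: σ_y = 58.90 MPa, ρ = 1205 kg/m³
  elm: M = 10.0×10⁻³
  polycarbonate: M = 6.37×10⁻³
  alumina ceramic: M = 5.05×10⁻³
  alloy steel: M = 4.15×10⁻³
  bronze: M = 1.95×10⁻³
The maximum is for elm.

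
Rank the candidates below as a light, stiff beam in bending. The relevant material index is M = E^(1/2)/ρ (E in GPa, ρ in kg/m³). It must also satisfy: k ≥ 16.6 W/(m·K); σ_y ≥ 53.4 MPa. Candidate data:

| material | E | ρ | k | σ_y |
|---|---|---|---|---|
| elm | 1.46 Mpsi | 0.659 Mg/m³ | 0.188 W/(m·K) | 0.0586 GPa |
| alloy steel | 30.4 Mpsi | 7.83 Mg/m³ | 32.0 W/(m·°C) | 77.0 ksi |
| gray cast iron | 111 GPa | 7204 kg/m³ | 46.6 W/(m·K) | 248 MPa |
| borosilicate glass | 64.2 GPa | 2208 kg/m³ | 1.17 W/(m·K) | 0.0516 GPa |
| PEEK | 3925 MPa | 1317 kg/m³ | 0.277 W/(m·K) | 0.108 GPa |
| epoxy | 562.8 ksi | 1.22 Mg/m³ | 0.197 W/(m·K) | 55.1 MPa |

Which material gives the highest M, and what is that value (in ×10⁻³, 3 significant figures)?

alloy steel, M = 1.85×10⁻³

Screen on constraints: k ≥ 16.6 W/(m·K); σ_y ≥ 53.4 MPa. Survivors: alloy steel, gray cast iron.
Putting every candidate on a common basis:
  alloy steel: E = 209.6 GPa, ρ = 7830 kg/m³
  gray cast iron: E = 111.0 GPa, ρ = 7204 kg/m³
  alloy steel: M = 1.85×10⁻³
  gray cast iron: M = 1.46×10⁻³
Alloy steel has the largest M.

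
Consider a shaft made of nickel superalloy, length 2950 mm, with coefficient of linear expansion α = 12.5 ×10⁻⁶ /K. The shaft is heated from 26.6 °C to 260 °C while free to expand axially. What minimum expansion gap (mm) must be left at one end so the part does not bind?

ΔT = 260 − 26.6 = 233.4 K.
ΔL = α·L₀·ΔT = 12.5×10⁻⁶ × 2950 mm × 233.4 K = 8.61 mm.

8.61 mm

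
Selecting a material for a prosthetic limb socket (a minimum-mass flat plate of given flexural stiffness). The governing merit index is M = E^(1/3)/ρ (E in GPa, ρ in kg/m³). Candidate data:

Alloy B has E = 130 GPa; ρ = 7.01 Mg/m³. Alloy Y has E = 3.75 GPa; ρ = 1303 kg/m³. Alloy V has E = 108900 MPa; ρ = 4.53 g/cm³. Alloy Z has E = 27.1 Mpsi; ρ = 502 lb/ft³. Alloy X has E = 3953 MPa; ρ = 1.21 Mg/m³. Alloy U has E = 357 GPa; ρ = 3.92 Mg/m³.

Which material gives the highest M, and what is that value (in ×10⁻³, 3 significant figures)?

alloy U, M = 1.81×10⁻³

After converting to SI:
  alloy B: E = 130.0 GPa, ρ = 7010 kg/m³
  alloy Y: E = 3.750 GPa, ρ = 1303 kg/m³
  alloy V: E = 108.9 GPa, ρ = 4530 kg/m³
  alloy Z: E = 186.8 GPa, ρ = 8041 kg/m³
  alloy X: E = 3.953 GPa, ρ = 1210 kg/m³
  alloy U: E = 357.0 GPa, ρ = 3920 kg/m³
  alloy U: M = 1.81×10⁻³
  alloy X: M = 1.31×10⁻³
  alloy Y: M = 1.19×10⁻³
  alloy V: M = 1.05×10⁻³
  alloy B: M = 0.723×10⁻³
  alloy Z: M = 0.711×10⁻³
Alloy U has the largest M.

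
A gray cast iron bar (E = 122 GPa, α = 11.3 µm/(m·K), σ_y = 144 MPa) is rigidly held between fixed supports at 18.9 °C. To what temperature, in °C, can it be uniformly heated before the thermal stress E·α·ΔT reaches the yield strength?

123 °C

E·α·ΔT = 144.0 MPa ⇒ ΔT = 144.0 / (122.0×10³ × 11.3×10⁻⁶) = 104.5 K.
T = 18.9 + 104.5 = 123.4 °C.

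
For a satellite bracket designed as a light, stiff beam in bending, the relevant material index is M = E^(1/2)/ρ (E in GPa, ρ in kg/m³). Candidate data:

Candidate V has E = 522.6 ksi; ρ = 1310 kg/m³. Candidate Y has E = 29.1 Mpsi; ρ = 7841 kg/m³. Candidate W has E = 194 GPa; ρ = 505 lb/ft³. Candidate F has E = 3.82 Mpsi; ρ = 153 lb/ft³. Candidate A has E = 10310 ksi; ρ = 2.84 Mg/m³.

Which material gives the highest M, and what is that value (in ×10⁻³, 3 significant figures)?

candidate A, M = 2.97×10⁻³

Convert each candidate to consistent units, then evaluate M:
  candidate V: E = 3.603 GPa, ρ = 1310 kg/m³
  candidate Y: E = 200.6 GPa, ρ = 7841 kg/m³
  candidate W: E = 194.0 GPa, ρ = 8089 kg/m³
  candidate F: E = 26.34 GPa, ρ = 2451 kg/m³
  candidate A: E = 71.08 GPa, ρ = 2840 kg/m³
  candidate A: M = 2.97×10⁻³
  candidate F: M = 2.09×10⁻³
  candidate Y: M = 1.81×10⁻³
  candidate W: M = 1.72×10⁻³
  candidate V: M = 1.45×10⁻³
Candidate A ranks first.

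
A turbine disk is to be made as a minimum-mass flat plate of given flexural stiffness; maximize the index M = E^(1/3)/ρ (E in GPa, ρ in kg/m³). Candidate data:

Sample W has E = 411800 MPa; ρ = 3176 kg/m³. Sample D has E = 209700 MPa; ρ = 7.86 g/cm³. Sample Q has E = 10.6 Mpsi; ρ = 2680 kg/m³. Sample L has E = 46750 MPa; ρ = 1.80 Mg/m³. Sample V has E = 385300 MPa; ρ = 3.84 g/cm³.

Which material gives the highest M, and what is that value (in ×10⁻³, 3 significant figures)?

sample W, M = 2.34×10⁻³

Convert each candidate to consistent units, then evaluate M:
  sample W: E = 411.8 GPa, ρ = 3176 kg/m³
  sample D: E = 209.7 GPa, ρ = 7860 kg/m³
  sample Q: E = 73.08 GPa, ρ = 2680 kg/m³
  sample L: E = 46.75 GPa, ρ = 1800 kg/m³
  sample V: E = 385.3 GPa, ρ = 3840 kg/m³
  sample W: M = 2.34×10⁻³
  sample L: M = 2.00×10⁻³
  sample V: M = 1.89×10⁻³
  sample Q: M = 1.56×10⁻³
  sample D: M = 0.756×10⁻³
Sample W has the largest M.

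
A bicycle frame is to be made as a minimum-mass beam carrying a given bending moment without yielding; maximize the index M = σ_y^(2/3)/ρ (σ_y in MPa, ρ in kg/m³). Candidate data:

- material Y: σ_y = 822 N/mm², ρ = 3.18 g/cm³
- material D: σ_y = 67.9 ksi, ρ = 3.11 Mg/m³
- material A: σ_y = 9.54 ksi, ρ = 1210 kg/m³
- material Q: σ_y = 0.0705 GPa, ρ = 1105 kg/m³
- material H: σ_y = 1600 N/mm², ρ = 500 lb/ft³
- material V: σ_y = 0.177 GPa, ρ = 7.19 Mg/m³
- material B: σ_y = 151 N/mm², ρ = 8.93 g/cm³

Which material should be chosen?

Putting every candidate on a common basis:
  material Y: σ_y = 822.0 MPa, ρ = 3180 kg/m³
  material D: σ_y = 468.2 MPa, ρ = 3110 kg/m³
  material A: σ_y = 65.78 MPa, ρ = 1210 kg/m³
  material Q: σ_y = 70.50 MPa, ρ = 1105 kg/m³
  material H: σ_y = 1600 MPa, ρ = 8009 kg/m³
  material V: σ_y = 177.0 MPa, ρ = 7190 kg/m³
  material B: σ_y = 151.0 MPa, ρ = 8930 kg/m³
  material Y: M = 27.6×10⁻³
  material D: M = 19.4×10⁻³
  material H: M = 17.1×10⁻³
  material Q: M = 15.4×10⁻³
  material A: M = 13.5×10⁻³
  material V: M = 4.38×10⁻³
  material B: M = 3.18×10⁻³
Material Y has the largest M.

material Y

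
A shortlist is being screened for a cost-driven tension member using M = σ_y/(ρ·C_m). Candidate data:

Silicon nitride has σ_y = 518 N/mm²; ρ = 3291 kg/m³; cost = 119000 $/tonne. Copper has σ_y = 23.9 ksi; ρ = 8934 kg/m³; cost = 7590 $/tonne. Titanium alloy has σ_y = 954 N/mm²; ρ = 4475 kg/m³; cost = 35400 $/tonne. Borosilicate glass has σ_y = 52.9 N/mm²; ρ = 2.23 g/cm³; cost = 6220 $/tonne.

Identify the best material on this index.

titanium alloy

Convert each candidate to consistent units, then evaluate M:
  silicon nitride: σ_y = 518.0 MPa, ρ = 3291 kg/m³, cost = 119.0 $/kg
  copper: σ_y = 164.8 MPa, ρ = 8934 kg/m³, cost = 7.590 $/kg
  titanium alloy: σ_y = 954.0 MPa, ρ = 4475 kg/m³, cost = 35.40 $/kg
  borosilicate glass: σ_y = 52.90 MPa, ρ = 2230 kg/m³, cost = 6.220 $/kg
  titanium alloy: M = 6.02 kN·m per $
  borosilicate glass: M = 3.81 kN·m per $
  copper: M = 2.43 kN·m per $
  silicon nitride: M = 1.32 kN·m per $
The maximum is for titanium alloy.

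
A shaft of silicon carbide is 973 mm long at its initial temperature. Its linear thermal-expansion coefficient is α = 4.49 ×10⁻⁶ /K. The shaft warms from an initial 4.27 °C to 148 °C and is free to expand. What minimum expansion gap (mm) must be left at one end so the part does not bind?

ΔT = 148 − 4.27 = 143.7 K.
ΔL = α·L₀·ΔT = 4.49×10⁻⁶ × 973 mm × 143.7 K = 0.628 mm.

0.628 mm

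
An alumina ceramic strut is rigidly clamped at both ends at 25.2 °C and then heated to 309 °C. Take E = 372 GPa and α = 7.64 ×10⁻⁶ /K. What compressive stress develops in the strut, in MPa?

ΔT = 283.8 K. Constrained thermal stress σ = E·α·ΔT = 372.0×10³ MPa × 7.64×10⁻⁶ × 283.8 = 807 MPa (compressive).

807 MPa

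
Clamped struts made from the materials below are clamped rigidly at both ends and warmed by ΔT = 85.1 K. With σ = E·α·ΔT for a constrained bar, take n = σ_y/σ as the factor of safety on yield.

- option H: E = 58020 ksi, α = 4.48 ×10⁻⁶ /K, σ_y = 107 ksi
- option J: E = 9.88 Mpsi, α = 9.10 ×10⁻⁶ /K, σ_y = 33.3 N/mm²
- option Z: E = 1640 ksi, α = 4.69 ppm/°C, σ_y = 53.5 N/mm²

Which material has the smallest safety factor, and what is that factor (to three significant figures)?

In consistent units (E in GPa, α in ×10⁻⁶/K, σ_y in MPa):
  option H: E = 400.0, α = 4.48, σ_y = 737.7 → σ = 153 MPa, n = 4.84
  option J: E = 68.12, α = 9.10, σ_y = 33.30 → σ = 52.8 MPa, n = 0.631
  option Z: E = 11.31, α = 4.69, σ_y = 53.50 → σ = 4.51 MPa, n = 11.9
Option J has the lowest safety factor, n = 0.631.

option J, n = 0.631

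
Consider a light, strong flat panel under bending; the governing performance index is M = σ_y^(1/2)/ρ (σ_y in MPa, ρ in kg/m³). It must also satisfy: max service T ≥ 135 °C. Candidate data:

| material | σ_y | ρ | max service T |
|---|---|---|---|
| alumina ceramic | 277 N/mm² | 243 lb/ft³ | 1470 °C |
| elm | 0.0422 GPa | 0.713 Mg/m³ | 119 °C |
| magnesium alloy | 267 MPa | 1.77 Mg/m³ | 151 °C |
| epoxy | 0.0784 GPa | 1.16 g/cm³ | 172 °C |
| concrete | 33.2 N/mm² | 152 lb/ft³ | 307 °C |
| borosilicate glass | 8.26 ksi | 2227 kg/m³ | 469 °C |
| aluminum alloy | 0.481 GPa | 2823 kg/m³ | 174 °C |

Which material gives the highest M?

Screen on constraints: max service T ≥ 135 °C. Survivors: alumina ceramic, magnesium alloy, epoxy, concrete, borosilicate glass, aluminum alloy.
Putting every candidate on a common basis:
  alumina ceramic: σ_y = 277.0 MPa, ρ = 3892 kg/m³
  magnesium alloy: σ_y = 267.0 MPa, ρ = 1770 kg/m³
  epoxy: σ_y = 78.40 MPa, ρ = 1160 kg/m³
  concrete: σ_y = 33.20 MPa, ρ = 2435 kg/m³
  borosilicate glass: σ_y = 56.95 MPa, ρ = 2227 kg/m³
  aluminum alloy: σ_y = 481.0 MPa, ρ = 2823 kg/m³
  magnesium alloy: M = 9.23×10⁻³
  aluminum alloy: M = 7.77×10⁻³
  epoxy: M = 7.63×10⁻³
  alumina ceramic: M = 4.28×10⁻³
  borosilicate glass: M = 3.39×10⁻³
  concrete: M = 2.37×10⁻³
Magnesium alloy has the largest M.

magnesium alloy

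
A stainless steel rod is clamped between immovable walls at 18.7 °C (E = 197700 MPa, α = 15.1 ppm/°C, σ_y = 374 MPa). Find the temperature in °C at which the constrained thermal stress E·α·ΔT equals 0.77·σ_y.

E = 197700 MPa = 197.7 GPa.
E·α·ΔT = 288.0 MPa ⇒ ΔT = 288.0 / (197.7×10³ × 15.1×10⁻⁶) = 96.47 K.
T = 18.7 + 96.47 = 115.2 °C.

115 °C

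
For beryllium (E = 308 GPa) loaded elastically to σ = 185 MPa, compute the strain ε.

6.01×10⁻⁴

ε = σ/E = 185 / 308000 = 6.01×10⁻⁴.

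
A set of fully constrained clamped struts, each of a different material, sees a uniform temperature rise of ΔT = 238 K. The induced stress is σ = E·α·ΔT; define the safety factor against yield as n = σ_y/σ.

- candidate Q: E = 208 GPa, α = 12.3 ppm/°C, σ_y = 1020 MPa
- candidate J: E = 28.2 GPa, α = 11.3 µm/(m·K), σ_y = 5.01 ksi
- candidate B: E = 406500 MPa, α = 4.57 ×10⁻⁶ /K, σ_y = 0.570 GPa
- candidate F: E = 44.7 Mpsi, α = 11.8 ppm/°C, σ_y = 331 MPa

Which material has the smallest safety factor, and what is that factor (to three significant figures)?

Per material, after unit conversion:
  candidate Q: E = 208.0, α = 12.3, σ_y = 1020 → σ = 609 MPa, n = 1.68
  candidate J: E = 28.20, α = 11.3, σ_y = 34.54 → σ = 75.8 MPa, n = 0.455
  candidate B: E = 406.5, α = 4.57, σ_y = 570.0 → σ = 442 MPa, n = 1.29
  candidate F: E = 308.2, α = 11.8, σ_y = 331.0 → σ = 866 MPa, n = 0.382
Candidate F has the lowest safety factor, n = 0.382.

candidate F, n = 0.382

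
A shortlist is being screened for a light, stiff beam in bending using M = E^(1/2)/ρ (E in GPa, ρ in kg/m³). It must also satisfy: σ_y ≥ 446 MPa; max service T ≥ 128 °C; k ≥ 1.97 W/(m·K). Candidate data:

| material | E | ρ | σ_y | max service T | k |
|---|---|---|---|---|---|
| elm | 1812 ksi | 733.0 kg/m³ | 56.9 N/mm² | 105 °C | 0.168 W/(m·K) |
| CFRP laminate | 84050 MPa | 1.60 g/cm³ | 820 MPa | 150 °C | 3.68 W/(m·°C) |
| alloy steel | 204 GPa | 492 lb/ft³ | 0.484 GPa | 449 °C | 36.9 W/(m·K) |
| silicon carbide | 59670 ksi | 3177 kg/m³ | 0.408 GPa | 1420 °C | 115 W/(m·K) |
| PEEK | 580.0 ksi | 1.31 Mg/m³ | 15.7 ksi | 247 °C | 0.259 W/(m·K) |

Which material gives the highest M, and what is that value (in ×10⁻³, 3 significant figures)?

Screen on constraints: σ_y ≥ 446 MPa; max service T ≥ 128 °C; k ≥ 1.97 W/(m·K). Survivors: CFRP laminate, alloy steel.
In SI units:
  CFRP laminate: E = 84.05 GPa, ρ = 1600 kg/m³
  alloy steel: E = 204.0 GPa, ρ = 7881 kg/m³
  CFRP laminate: M = 5.73×10⁻³
  alloy steel: M = 1.81×10⁻³
Highest index: CFRP laminate.

CFRP laminate, M = 5.73×10⁻³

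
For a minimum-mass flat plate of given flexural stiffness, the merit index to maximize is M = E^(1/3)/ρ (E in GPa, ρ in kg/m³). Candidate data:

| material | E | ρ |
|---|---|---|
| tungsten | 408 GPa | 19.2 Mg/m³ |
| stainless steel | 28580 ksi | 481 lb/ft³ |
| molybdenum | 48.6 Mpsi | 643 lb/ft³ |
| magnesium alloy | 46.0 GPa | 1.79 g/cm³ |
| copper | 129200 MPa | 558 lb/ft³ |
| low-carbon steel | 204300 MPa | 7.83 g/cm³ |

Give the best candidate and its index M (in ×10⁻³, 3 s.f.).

magnesium alloy, M = 2.00×10⁻³

After converting to SI:
  tungsten: E = 408.0 GPa, ρ = 19200 kg/m³
  stainless steel: E = 197.1 GPa, ρ = 7705 kg/m³
  molybdenum: E = 335.1 GPa, ρ = 10300 kg/m³
  magnesium alloy: E = 46.00 GPa, ρ = 1790 kg/m³
  copper: E = 129.2 GPa, ρ = 8938 kg/m³
  low-carbon steel: E = 204.3 GPa, ρ = 7830 kg/m³
  magnesium alloy: M = 2.00×10⁻³
  stainless steel: M = 0.755×10⁻³
  low-carbon steel: M = 0.752×10⁻³
  molybdenum: M = 0.674×10⁻³
  copper: M = 0.566×10⁻³
  tungsten: M = 0.386×10⁻³
Highest index: magnesium alloy.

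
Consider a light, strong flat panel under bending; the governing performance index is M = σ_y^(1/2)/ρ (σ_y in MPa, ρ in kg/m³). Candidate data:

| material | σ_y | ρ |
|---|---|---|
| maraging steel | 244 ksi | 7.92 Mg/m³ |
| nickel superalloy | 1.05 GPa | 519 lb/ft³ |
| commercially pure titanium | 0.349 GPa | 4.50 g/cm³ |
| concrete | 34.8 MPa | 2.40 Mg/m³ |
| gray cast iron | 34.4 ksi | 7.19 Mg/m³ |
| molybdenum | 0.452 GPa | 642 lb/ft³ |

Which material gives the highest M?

maraging steel

After converting to SI:
  maraging steel: σ_y = 1682 MPa, ρ = 7920 kg/m³
  nickel superalloy: σ_y = 1050 MPa, ρ = 8314 kg/m³
  commercially pure titanium: σ_y = 349.0 MPa, ρ = 4500 kg/m³
  concrete: σ_y = 34.80 MPa, ρ = 2400 kg/m³
  gray cast iron: σ_y = 237.2 MPa, ρ = 7190 kg/m³
  molybdenum: σ_y = 452.0 MPa, ρ = 10280 kg/m³
  maraging steel: M = 5.18×10⁻³
  commercially pure titanium: M = 4.15×10⁻³
  nickel superalloy: M = 3.90×10⁻³
  concrete: M = 2.46×10⁻³
  gray cast iron: M = 2.14×10⁻³
  molybdenum: M = 2.07×10⁻³
Highest index: maraging steel.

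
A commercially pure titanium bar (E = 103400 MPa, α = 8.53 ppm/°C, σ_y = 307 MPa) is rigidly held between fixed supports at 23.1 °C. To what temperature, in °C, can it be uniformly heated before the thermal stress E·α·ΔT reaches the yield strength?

E = 103400 MPa = 103.4 GPa.
E·α·ΔT = 307.0 MPa ⇒ ΔT = 307.0 / (103.4×10³ × 8.53×10⁻⁶) = 348.1 K.
T = 23.1 + 348.1 = 371.2 °C.

371 °C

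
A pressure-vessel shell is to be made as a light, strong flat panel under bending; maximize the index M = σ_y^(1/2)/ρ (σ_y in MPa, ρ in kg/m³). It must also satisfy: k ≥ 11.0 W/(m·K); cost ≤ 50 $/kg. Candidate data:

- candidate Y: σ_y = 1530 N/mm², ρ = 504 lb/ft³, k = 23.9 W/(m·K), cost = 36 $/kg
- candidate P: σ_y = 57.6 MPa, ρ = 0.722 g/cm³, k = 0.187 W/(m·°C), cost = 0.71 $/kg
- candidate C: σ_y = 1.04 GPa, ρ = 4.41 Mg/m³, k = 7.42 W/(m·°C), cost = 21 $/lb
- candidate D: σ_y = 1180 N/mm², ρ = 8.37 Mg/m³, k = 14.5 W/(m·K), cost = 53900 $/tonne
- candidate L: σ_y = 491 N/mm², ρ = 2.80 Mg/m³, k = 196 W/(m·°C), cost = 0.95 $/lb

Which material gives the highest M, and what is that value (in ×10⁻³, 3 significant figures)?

candidate L, M = 7.91×10⁻³

Screen on constraints: k ≥ 11.0 W/(m·K); cost ≤ 50 $/kg. Survivors: candidate Y, candidate L.
Normalizing units and computing the index:
  candidate Y: σ_y = 1530 MPa, ρ = 8073 kg/m³
  candidate L: σ_y = 491.0 MPa, ρ = 2800 kg/m³
  candidate L: M = 7.91×10⁻³
  candidate Y: M = 4.85×10⁻³
Candidate L has the largest M.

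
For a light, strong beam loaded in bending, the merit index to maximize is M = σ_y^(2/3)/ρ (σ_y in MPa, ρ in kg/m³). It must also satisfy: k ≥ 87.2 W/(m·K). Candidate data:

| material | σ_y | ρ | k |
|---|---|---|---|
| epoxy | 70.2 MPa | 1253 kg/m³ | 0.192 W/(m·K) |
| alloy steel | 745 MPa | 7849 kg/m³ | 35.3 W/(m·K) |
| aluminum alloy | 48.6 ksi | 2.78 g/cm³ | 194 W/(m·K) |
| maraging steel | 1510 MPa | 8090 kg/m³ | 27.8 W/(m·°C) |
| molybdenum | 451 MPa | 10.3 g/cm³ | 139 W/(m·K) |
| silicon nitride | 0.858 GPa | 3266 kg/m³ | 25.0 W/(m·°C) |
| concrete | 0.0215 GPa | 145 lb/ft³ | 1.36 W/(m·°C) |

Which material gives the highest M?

Screen on constraints: k ≥ 87.2 W/(m·K). Survivors: aluminum alloy, molybdenum.
Convert each candidate to consistent units, then evaluate M:
  aluminum alloy: σ_y = 335.1 MPa, ρ = 2780 kg/m³
  molybdenum: σ_y = 451.0 MPa, ρ = 10300 kg/m³
  aluminum alloy: M = 17.4×10⁻³
  molybdenum: M = 5.71×10⁻³
The maximum is for aluminum alloy.

aluminum alloy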